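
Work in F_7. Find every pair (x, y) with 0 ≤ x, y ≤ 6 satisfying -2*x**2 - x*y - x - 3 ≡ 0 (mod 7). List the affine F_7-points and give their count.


Affine F_7-points: {(1, 1), (2, 4), (3, 6), (4, 6), (5, 1), (6, 4)}; count = 6.

For each of the 49 pairs (x, y) ∈ F_7², evaluate f(x, y) mod 7. Record the zeros.
  x = 0: [0↦4, 1↦4, 2↦4, 3↦4, 4↦4, 5↦4, 6↦4]  zeros at y ∈ ∅
  x = 1: [0↦1, 1↦0, 2↦6, 3↦5, 4↦4, 5↦3, 6↦2]  zeros at y ∈ {1}
  x = 2: [0↦1, 1↦6, 2↦4, 3↦2, 4↦0, 5↦5, 6↦3]  zeros at y ∈ {4}
  x = 3: [0↦4, 1↦1, 2↦5, 3↦2, 4↦6, 5↦3, 6↦0]  zeros at y ∈ {6}
  x = 4: [0↦3, 1↦6, 2↦2, 3↦5, 4↦1, 5↦4, 6↦0]  zeros at y ∈ {6}
  x = 5: [0↦5, 1↦0, 2↦2, 3↦4, 4↦6, 5↦1, 6↦3]  zeros at y ∈ {1}
  x = 6: [0↦3, 1↦4, 2↦5, 3↦6, 4↦0, 5↦1, 6↦2]  zeros at y ∈ {4}
Collecting zeros: affine points = {(1, 1), (2, 4), (3, 6), (4, 6), (5, 1), (6, 4)}.
Total count |C(F_7)_aff| = 6.


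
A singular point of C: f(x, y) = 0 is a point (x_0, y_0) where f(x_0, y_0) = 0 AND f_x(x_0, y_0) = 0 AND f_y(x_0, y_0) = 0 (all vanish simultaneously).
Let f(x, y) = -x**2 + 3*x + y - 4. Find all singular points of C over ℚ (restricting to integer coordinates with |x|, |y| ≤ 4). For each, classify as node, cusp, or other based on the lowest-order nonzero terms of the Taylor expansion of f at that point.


No singular points in the scanned grid; C is smooth there.

Compute partial derivatives:
  f_x = 3 - 2*x.
  f_y = 1.
f_y = 1 is a nonzero constant, so f_y never vanishes: no point (x, y) can satisfy f = f_x = f_y = 0. In particular no (x, y) ∈ {−4, ..., 4}² is singular; the curve is smooth.


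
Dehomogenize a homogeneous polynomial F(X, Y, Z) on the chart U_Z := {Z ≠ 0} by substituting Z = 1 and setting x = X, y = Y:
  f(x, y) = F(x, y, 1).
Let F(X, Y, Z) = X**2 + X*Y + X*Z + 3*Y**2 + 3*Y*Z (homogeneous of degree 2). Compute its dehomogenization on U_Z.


f(x, y) = x**2 + x*y + x + 3*y**2 + 3*y

On U_Z we set Z = 1. Each monomial c·X^i·Y^j·Z^k in F becomes c·x^i·y^j·1^k = c·x^i·y^j.
Substituting Z = 1: F(X, Y, 1) = x**2 + x*y + x + 3*y**2 + 3*y.
Note: deg(f) ≤ deg(F) = 2; strict inequality happens when F is divisible by Z (lost terms).


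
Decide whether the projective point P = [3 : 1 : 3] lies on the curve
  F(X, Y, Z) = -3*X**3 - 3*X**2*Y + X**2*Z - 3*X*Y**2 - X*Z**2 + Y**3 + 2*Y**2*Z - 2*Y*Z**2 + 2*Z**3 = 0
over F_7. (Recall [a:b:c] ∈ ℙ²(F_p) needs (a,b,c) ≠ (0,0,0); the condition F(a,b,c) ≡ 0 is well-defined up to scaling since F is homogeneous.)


F(3,1,3) ≡ 3 (mod 7); P is NOT on the curve.

Evaluate F(3, 1, 3) term-by-term (mod 7).
  -3*X**3 ↦ -3·27·1·1 = -81
  -3*X**2*Y ↦ -3·9·1·1 = -27
  X**2*Z ↦ 1·9·1·3 = 27
  -3*X*Y**2 ↦ -3·3·1·1 = -9
  -X*Z**2 ↦ -1·3·1·9 = -27
  Y**3 ↦ 1·1·1·1 = 1
  2*Y**2*Z ↦ 2·1·1·3 = 6
  -2*Y*Z**2 ↦ -2·1·1·9 = -18
  2*Z**3 ↦ 2·1·1·27 = 54
Sum: F(3, 1, 3) = (-81) + (-27) + (27) + (-9) + (-27) + (1) + (6) + (-18) + (54) = -74.
Reducing mod 7: -74 ≡ 3 (mod 7).
Since F(a, b, c) ≡ 3 ≠ 0 (mod 7), P does NOT lie on the curve.


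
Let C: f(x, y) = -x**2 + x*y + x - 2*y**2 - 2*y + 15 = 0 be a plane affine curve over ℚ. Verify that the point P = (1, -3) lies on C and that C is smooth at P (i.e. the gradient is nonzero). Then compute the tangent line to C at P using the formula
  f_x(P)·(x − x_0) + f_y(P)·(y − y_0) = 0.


Tangent line at P: -4*x + 11*y + 37 = 0.

Step 1: f(1, -3) = 0, so P lies on C.
Step 2: partial derivatives
  f_x(x, y) = -2*x + y + 1, f_y(x, y) = x - 4*y - 2.
  f_x(P) = -4, f_y(P) = 11 (gradient nonzero, so P is smooth).
Step 3: tangent line at P: -4·(x − 1) + 11·(y − -3) = 0.
Expanding: -4*x + 11*y + 37 = 0.


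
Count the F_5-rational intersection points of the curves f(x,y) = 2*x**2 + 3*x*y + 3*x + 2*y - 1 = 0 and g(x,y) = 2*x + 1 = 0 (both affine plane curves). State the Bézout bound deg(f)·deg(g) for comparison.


Common zeros: {(2, 4)}; count = 1; Bézout bound = 2.

deg(f) = 2, deg(g) = 1, so Bézout bound = 2.
Scan x ∈ F_5. For each x, list the y ∈ F_5 with f(x, y) ≡ 0 and those with g(x, y) ≡ 0 (mod 5); the common zeros in that column are the intersection.
  x = 0: f ≡ 0 at y ∈ {3}; g ≡ 0 at y ∈ ∅; common: ∅.
  x = 1: f ≡ 0 at y ∈ ∅; g ≡ 0 at y ∈ ∅; common: ∅.
  x = 2: f ≡ 0 at y ∈ {4}; g ≡ 0 at y ∈ {0, 1, 2, 3, 4}; common: {4}.
  x = 3: f ≡ 0 at y ∈ {4}; g ≡ 0 at y ∈ ∅; common: ∅.
  x = 4: f ≡ 0 at y ∈ {3}; g ≡ 0 at y ∈ ∅; common: ∅.
Collecting: common zeros = {(2, 4)}, so the count is 1.
Comparison with the Bézout bound: 1 ≤ 2 = deg(f)·deg(g), as expected for curves with no common component (the affine F_5-count falls short of the bound because intersections may lie at infinity, over extension fields, or carry multiplicity).


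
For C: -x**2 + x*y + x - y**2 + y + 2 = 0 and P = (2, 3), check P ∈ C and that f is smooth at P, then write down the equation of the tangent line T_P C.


Tangent line at P: 9 - 3*y = 0.

Step 1: f(2, 3) = 0, so P lies on C.
Step 2: partial derivatives
  f_x(x, y) = -2*x + y + 1, f_y(x, y) = x - 2*y + 1.
  f_x(P) = 0, f_y(P) = -3 (gradient nonzero, so P is smooth).
Step 3: tangent line at P: 0·(x − 2) + -3·(y − 3) = 0.
Expanding: 9 - 3*y = 0.


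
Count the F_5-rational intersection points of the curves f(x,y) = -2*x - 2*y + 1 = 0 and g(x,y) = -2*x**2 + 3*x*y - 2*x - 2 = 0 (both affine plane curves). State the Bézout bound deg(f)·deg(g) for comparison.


Common zeros: {(1, 2)}; count = 1; Bézout bound = 2.

deg(f) = 1, deg(g) = 2, so Bézout bound = 2.
Scan x ∈ F_5. For each x, list the y ∈ F_5 with f(x, y) ≡ 0 and those with g(x, y) ≡ 0 (mod 5); the common zeros in that column are the intersection.
  x = 0: f ≡ 0 at y ∈ {3}; g ≡ 0 at y ∈ ∅; common: ∅.
  x = 1: f ≡ 0 at y ∈ {2}; g ≡ 0 at y ∈ {2}; common: {2}.
  x = 2: f ≡ 0 at y ∈ {1}; g ≡ 0 at y ∈ {4}; common: ∅.
  x = 3: f ≡ 0 at y ∈ {0}; g ≡ 0 at y ∈ {4}; common: ∅.
  x = 4: f ≡ 0 at y ∈ {4}; g ≡ 0 at y ∈ {1}; common: ∅.
Collecting: common zeros = {(1, 2)}, so the count is 1.
Comparison with the Bézout bound: 1 ≤ 2 = deg(f)·deg(g), as expected for curves with no common component (the affine F_5-count falls short of the bound because intersections may lie at infinity, over extension fields, or carry multiplicity).


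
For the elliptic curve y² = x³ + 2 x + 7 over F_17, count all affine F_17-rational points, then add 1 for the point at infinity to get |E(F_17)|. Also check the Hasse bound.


Affine points = {(2, 6), (2, 11), (8, 5), (8, 12), (11, 0), (12, 5), (12, 12), (14, 5), (14, 12), (16, 2), (16, 15)}; affine count = 11; |E(F_17)| = 12.

Discriminant check: Δ ∝ 4a³ + 27b² = 4·2³ + 27·7² = 4·8 + 27·49 ≡ 12 (mod 17). Nonzero ⇒ E is nonsingular.
For each x ∈ F_17, compute rhs = x³ + 2·x + 7 mod 17, then count y ∈ F_17 with y² ≡ rhs.
  x = 0: rhs = 7, matching y values: none (0 points).
  x = 1: rhs = 10, matching y values: none (0 points).
  x = 2: rhs = 2, matching y values: 6, 11 (2 points).
  x = 3: rhs = 6, matching y values: none (0 points).
  x = 4: rhs = 11, matching y values: none (0 points).
  x = 5: rhs = 6, matching y values: none (0 points).
  x = 6: rhs = 14, matching y values: none (0 points).
  x = 7: rhs = 7, matching y values: none (0 points).
  x = 8: rhs = 8, matching y values: 5, 12 (2 points).
  x = 9: rhs = 6, matching y values: none (0 points).
  x = 10: rhs = 7, matching y values: none (0 points).
  x = 11: rhs = 0, matching y values: 0 (1 points).
  x = 12: rhs = 8, matching y values: 5, 12 (2 points).
  x = 13: rhs = 3, matching y values: none (0 points).
  x = 14: rhs = 8, matching y values: 5, 12 (2 points).
  x = 15: rhs = 12, matching y values: none (0 points).
  x = 16: rhs = 4, matching y values: 2, 15 (2 points).
Total affine count: 11.
Full point count |E(F_17)| = 11 + 1 = 12.
Hasse bound: |12 − (17+1)| = |-6| = 6 ≤ 2√17 ≈ 8.2462 ✓.


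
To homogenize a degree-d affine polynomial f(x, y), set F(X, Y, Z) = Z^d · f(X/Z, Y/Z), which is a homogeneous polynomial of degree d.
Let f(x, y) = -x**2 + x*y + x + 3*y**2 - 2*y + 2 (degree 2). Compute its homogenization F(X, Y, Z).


F(X, Y, Z) = -X**2 + X*Y + X*Z + 3*Y**2 - 2*Y*Z + 2*Z**2

deg(f) = 2.
Substitute x = X/Z, y = Y/Z into f, then multiply by Z^2.
  monomial -1·x^2·y^0 ↦ -1·X^2·Y^0·Z^0.
  monomial 1·x^1·y^1 ↦ 1·X^1·Y^1·Z^0.
  monomial 1·x^1·y^0 ↦ 1·X^1·Y^0·Z^1.
  monomial 3·x^0·y^2 ↦ 3·X^0·Y^2·Z^0.
  monomial -2·x^0·y^1 ↦ -2·X^0·Y^1·Z^1.
  monomial 2·x^0·y^0 ↦ 2·X^0·Y^0·Z^2.
Collecting: F(X, Y, Z) = -X**2 + X*Y + X*Z + 3*Y**2 - 2*Y*Z + 2*Z**2.


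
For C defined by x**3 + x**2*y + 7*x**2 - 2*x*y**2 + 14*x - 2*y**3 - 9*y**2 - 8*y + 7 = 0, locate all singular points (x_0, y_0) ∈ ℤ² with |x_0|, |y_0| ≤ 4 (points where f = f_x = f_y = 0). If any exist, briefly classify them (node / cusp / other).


Singular points: {(-2, -1)}; classification: cusp.

Compute partial derivatives:
  f_x = 3*x**2 + 2*x*y + 14*x - 2*y**2 + 14.
  f_y = x**2 - 4*x*y - 6*y**2 - 18*y - 8.
Scan x_0 ∈ {−4, ..., 4}. For each x_0, f_y(x_0, y) is a polynomial in y; find its integer roots y ∈ {−4, ..., 4}, then test f_x and f at those candidates.
  x = -4: f_y(-4, y) = -6*y**2 - 2*y + 8; vanishes at y ∈ {1}. (-4, 1): f_x = -4 ≠ 0.
  x = -3: f_y(-3, y) = -6*y**2 - 6*y + 1; no integer root y with |y| ≤ 4.
  x = -2: f_y(-2, y) = -6*y**2 - 10*y - 4; vanishes at y ∈ {-1}. (-2, -1): f_x = 0, f = 0 — SINGULAR.
  x = -1: f_y(-1, y) = -6*y**2 - 14*y - 7; no integer root y with |y| ≤ 4.
  x = 0: f_y(0, y) = -6*y**2 - 18*y - 8; no integer root y with |y| ≤ 4.
  x = 1: f_y(1, y) = -6*y**2 - 22*y - 7; no integer root y with |y| ≤ 4.
  x = 2: f_y(2, y) = -6*y**2 - 26*y - 4; no integer root y with |y| ≤ 4.
  x = 3: f_y(3, y) = -6*y**2 - 30*y + 1; no integer root y with |y| ≤ 4.
  x = 4: f_y(4, y) = -6*y**2 - 34*y + 8; no integer root y with |y| ≤ 4.
Only singular point on the grid: (-2, -1).
Classify: substitute x = -2 + u, y = -1 + v and expand: f = u**3 + u**2*v - 2*u*v**2 - 2*v**3 + v**2.
No constant or linear terms (consistent with a singular point). Quadratic part: v**2. Cubic part: u**3 + u**2*v - 2*u*v**2 - 2*v**3.
The quadratic part v**2 is a perfect square, so there is a single (double) tangent line v = 0, i.e. y = -1. Restricting the cubic part to that line (v = 0) leaves u**3 ≠ 0, so f is not divisible by v and the branch is v² ≈ -u**3 to lowest order — this is a cusp.
Classification: cusp.


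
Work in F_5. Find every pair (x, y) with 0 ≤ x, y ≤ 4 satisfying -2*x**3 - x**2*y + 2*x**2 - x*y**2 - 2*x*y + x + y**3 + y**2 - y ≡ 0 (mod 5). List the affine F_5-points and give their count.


Affine F_5-points: {(0, 0), (0, 2), (2, 1), (2, 2), (2, 3), (3, 1), (3, 2), (3, 4)}; count = 8.

For each of the 25 pairs (x, y) ∈ F_5², evaluate f(x, y) mod 5. Record the zeros.
  x = 0: [0↦0, 1↦1, 2↦0, 3↦3, 4↦1]  zeros at y ∈ {0, 2}
  x = 1: [0↦1, 1↦3, 2↦1, 3↦1, 4↦4]  zeros at y ∈ ∅
  x = 2: [0↦4, 1↦0, 2↦0, 3↦0, 4↦1]  zeros at y ∈ {1, 2, 3}
  x = 3: [0↦2, 1↦0, 2↦0, 3↦3, 4↦0]  zeros at y ∈ {1, 2, 4}
  x = 4: [0↦3, 1↦1, 2↦4, 3↦3, 4↦4]  zeros at y ∈ ∅
Collecting zeros: affine points = {(0, 0), (0, 2), (2, 1), (2, 2), (2, 3), (3, 1), (3, 2), (3, 4)}.
Total count |C(F_5)_aff| = 8.


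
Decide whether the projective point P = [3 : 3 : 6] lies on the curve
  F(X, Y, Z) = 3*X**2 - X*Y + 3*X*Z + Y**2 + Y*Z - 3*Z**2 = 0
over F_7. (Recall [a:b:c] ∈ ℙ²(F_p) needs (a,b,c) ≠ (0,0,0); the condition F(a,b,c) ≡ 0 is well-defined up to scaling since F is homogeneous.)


F(3,3,6) ≡ 5 (mod 7); P is NOT on the curve.

Evaluate F(3, 3, 6) term-by-term (mod 7).
  3*X**2 ↦ 3·9·1·1 = 27
  -X*Y ↦ -1·3·3·1 = -9
  3*X*Z ↦ 3·3·1·6 = 54
  Y**2 ↦ 1·1·9·1 = 9
  Y*Z ↦ 1·1·3·6 = 18
  -3*Z**2 ↦ -3·1·1·36 = -108
Sum: F(3, 3, 6) = (27) + (-9) + (54) + (9) + (18) + (-108) = -9.
Reducing mod 7: -9 ≡ 5 (mod 7).
Since F(a, b, c) ≡ 5 ≠ 0 (mod 7), P does NOT lie on the curve.


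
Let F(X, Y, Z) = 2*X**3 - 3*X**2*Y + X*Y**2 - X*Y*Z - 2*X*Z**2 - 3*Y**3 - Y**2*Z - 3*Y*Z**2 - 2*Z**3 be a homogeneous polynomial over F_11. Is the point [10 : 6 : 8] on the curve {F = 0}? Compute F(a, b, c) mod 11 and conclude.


F(10,6,8) ≡ 0 (mod 11); P is on the curve.

Evaluate F(10, 6, 8) term-by-term (mod 11).
  2*X**3 ↦ 2·1000·1·1 = 2000
  -3*X**2*Y ↦ -3·100·6·1 = -1800
  X*Y**2 ↦ 1·10·36·1 = 360
  -X*Y*Z ↦ -1·10·6·8 = -480
  -2*X*Z**2 ↦ -2·10·1·64 = -1280
  -3*Y**3 ↦ -3·1·216·1 = -648
  -Y**2*Z ↦ -1·1·36·8 = -288
  -3*Y*Z**2 ↦ -3·1·6·64 = -1152
  -2*Z**3 ↦ -2·1·1·512 = -1024
Sum: F(10, 6, 8) = (2000) + (-1800) + (360) + (-480) + (-1280) + (-648) + (-288) + (-1152) + (-1024) = -4312.
Reducing mod 11: -4312 ≡ 0 (mod 11).
Since F(a, b, c) ≡ 0 (mod 11), P lies on the curve.


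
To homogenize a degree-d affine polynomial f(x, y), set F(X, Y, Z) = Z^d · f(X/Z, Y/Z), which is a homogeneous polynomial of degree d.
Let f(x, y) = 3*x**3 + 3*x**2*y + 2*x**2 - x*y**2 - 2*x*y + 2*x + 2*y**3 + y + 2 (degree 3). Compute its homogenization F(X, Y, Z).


F(X, Y, Z) = 3*X**3 + 3*X**2*Y + 2*X**2*Z - X*Y**2 - 2*X*Y*Z + 2*X*Z**2 + 2*Y**3 + Y*Z**2 + 2*Z**3

deg(f) = 3.
Substitute x = X/Z, y = Y/Z into f, then multiply by Z^3.
  monomial 3·x^3·y^0 ↦ 3·X^3·Y^0·Z^0.
  monomial 3·x^2·y^1 ↦ 3·X^2·Y^1·Z^0.
  monomial 2·x^2·y^0 ↦ 2·X^2·Y^0·Z^1.
  monomial -1·x^1·y^2 ↦ -1·X^1·Y^2·Z^0.
  monomial -2·x^1·y^1 ↦ -2·X^1·Y^1·Z^1.
  monomial 2·x^1·y^0 ↦ 2·X^1·Y^0·Z^2.
  monomial 2·x^0·y^3 ↦ 2·X^0·Y^3·Z^0.
  monomial 1·x^0·y^1 ↦ 1·X^0·Y^1·Z^2.
  monomial 2·x^0·y^0 ↦ 2·X^0·Y^0·Z^3.
Collecting: F(X, Y, Z) = 3*X**3 + 3*X**2*Y + 2*X**2*Z - X*Y**2 - 2*X*Y*Z + 2*X*Z**2 + 2*Y**3 + Y*Z**2 + 2*Z**3.


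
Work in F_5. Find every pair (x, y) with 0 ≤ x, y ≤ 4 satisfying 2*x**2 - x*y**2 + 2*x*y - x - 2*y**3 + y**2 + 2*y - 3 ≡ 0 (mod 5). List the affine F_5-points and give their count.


Affine F_5-points: {(1, 1), (1, 2), (2, 2), (4, 0), (4, 1)}; count = 5.

For each of the 25 pairs (x, y) ∈ F_5², evaluate f(x, y) mod 5. Record the zeros.
  x = 0: [0↦2, 1↦3, 2↦4, 3↦3, 4↦3]  zeros at y ∈ ∅
  x = 1: [0↦3, 1↦0, 2↦0, 3↦1, 4↦1]  zeros at y ∈ {1, 2}
  x = 2: [0↦3, 1↦1, 2↦0, 3↦3, 4↦3]  zeros at y ∈ {2}
  x = 3: [0↦2, 1↦1, 2↦4, 3↦4, 4↦4]  zeros at y ∈ ∅
  x = 4: [0↦0, 1↦0, 2↦2, 3↦4, 4↦4]  zeros at y ∈ {0, 1}
Collecting zeros: affine points = {(1, 1), (1, 2), (2, 2), (4, 0), (4, 1)}.
Total count |C(F_5)_aff| = 5.


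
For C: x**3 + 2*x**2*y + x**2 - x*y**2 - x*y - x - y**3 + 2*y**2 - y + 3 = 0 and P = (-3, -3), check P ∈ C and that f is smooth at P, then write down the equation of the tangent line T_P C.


Tangent line at P: 50*x - 37*y + 39 = 0.

Step 1: f(-3, -3) = 0, so P lies on C.
Step 2: partial derivatives
  f_x(x, y) = 3*x**2 + 4*x*y + 2*x - y**2 - y - 1, f_y(x, y) = 2*x**2 - 2*x*y - x - 3*y**2 + 4*y - 1.
  f_x(P) = 50, f_y(P) = -37 (gradient nonzero, so P is smooth).
Step 3: tangent line at P: 50·(x − -3) + -37·(y − -3) = 0.
Expanding: 50*x - 37*y + 39 = 0.


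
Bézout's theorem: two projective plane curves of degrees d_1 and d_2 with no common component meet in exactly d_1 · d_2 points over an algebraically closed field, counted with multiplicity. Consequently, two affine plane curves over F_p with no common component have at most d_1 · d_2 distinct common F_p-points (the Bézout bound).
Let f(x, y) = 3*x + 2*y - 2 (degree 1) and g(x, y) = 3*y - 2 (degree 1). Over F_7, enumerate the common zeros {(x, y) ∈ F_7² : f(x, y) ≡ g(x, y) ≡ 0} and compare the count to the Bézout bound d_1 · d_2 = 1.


Common zeros: {(1, 3)}; count = 1; Bézout bound = 1.

deg(f) = 1, deg(g) = 1, so Bézout bound = 1.
Scan x ∈ F_7. For each x, list the y ∈ F_7 with f(x, y) ≡ 0 and those with g(x, y) ≡ 0 (mod 7); the common zeros in that column are the intersection.
  x = 0: f ≡ 0 at y ∈ {1}; g ≡ 0 at y ∈ {3}; common: ∅.
  x = 1: f ≡ 0 at y ∈ {3}; g ≡ 0 at y ∈ {3}; common: {3}.
  x = 2: f ≡ 0 at y ∈ {5}; g ≡ 0 at y ∈ {3}; common: ∅.
  x = 3: f ≡ 0 at y ∈ {0}; g ≡ 0 at y ∈ {3}; common: ∅.
  x = 4: f ≡ 0 at y ∈ {2}; g ≡ 0 at y ∈ {3}; common: ∅.
  x = 5: f ≡ 0 at y ∈ {4}; g ≡ 0 at y ∈ {3}; common: ∅.
  x = 6: f ≡ 0 at y ∈ {6}; g ≡ 0 at y ∈ {3}; common: ∅.
Collecting: common zeros = {(1, 3)}, so the count is 1.
Comparison with the Bézout bound: 1 ≤ 1 = deg(f)·deg(g), as expected for curves with no common component (the bound is attained).


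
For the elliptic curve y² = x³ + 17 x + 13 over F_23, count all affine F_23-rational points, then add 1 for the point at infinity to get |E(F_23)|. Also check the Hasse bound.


Affine points = {(0, 6), (0, 17), (1, 10), (1, 13), (2, 3), (2, 20), (5, 4), (5, 19), (6, 3), (6, 20), (11, 6), (11, 17), (12, 6), (12, 17), (13, 4), (13, 19), (15, 3), (15, 20), (20, 2), (20, 21), (22, 8), (22, 15)}; affine count = 22; |E(F_23)| = 23.

Discriminant check: Δ ∝ 4a³ + 27b² = 4·17³ + 27·13² = 4·4913 + 27·169 ≡ 19 (mod 23). Nonzero ⇒ E is nonsingular.
For each x ∈ F_23, compute rhs = x³ + 17·x + 13 mod 23, then count y ∈ F_23 with y² ≡ rhs.
  x = 0: rhs = 13, matching y values: 6, 17 (2 points).
  x = 1: rhs = 8, matching y values: 10, 13 (2 points).
  x = 2: rhs = 9, matching y values: 3, 20 (2 points).
  x = 3: rhs = 22, matching y values: none (0 points).
  x = 4: rhs = 7, matching y values: none (0 points).
  x = 5: rhs = 16, matching y values: 4, 19 (2 points).
  x = 6: rhs = 9, matching y values: 3, 20 (2 points).
  x = 7: rhs = 15, matching y values: none (0 points).
  x = 8: rhs = 17, matching y values: none (0 points).
  x = 9: rhs = 21, matching y values: none (0 points).
  x = 10: rhs = 10, matching y values: none (0 points).
  x = 11: rhs = 13, matching y values: 6, 17 (2 points).
  x = 12: rhs = 13, matching y values: 6, 17 (2 points).
  x = 13: rhs = 16, matching y values: 4, 19 (2 points).
  x = 14: rhs = 5, matching y values: none (0 points).
  x = 15: rhs = 9, matching y values: 3, 20 (2 points).
  x = 16: rhs = 11, matching y values: none (0 points).
  x = 17: rhs = 17, matching y values: none (0 points).
  x = 18: rhs = 10, matching y values: none (0 points).
  x = 19: rhs = 19, matching y values: none (0 points).
  x = 20: rhs = 4, matching y values: 2, 21 (2 points).
  x = 21: rhs = 17, matching y values: none (0 points).
  x = 22: rhs = 18, matching y values: 8, 15 (2 points).
Total affine count: 22.
Full point count |E(F_23)| = 22 + 1 = 23.
Hasse bound: |23 − (23+1)| = |-1| = 1 ≤ 2√23 ≈ 9.5917 ✓.


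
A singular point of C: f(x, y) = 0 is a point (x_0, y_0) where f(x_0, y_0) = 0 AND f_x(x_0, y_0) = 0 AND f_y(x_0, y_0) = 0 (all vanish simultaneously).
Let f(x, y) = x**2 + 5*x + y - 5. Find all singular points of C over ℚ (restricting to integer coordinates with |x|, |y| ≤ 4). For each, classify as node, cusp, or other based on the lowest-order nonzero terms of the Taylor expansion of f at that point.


No singular points in the scanned grid; C is smooth there.

Compute partial derivatives:
  f_x = 2*x + 5.
  f_y = 1.
f_y = 1 is a nonzero constant, so f_y never vanishes: no point (x, y) can satisfy f = f_x = f_y = 0. In particular no (x, y) ∈ {−4, ..., 4}² is singular; the curve is smooth.


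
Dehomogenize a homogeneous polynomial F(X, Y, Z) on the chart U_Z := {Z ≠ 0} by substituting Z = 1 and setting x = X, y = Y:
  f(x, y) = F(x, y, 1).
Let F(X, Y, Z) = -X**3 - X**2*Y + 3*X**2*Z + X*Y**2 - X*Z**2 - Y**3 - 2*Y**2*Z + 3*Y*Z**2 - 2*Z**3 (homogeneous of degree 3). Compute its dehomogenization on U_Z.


f(x, y) = -x**3 - x**2*y + 3*x**2 + x*y**2 - x - y**3 - 2*y**2 + 3*y - 2

On U_Z we set Z = 1. Each monomial c·X^i·Y^j·Z^k in F becomes c·x^i·y^j·1^k = c·x^i·y^j.
Substituting Z = 1: F(X, Y, 1) = -x**3 - x**2*y + 3*x**2 + x*y**2 - x - y**3 - 2*y**2 + 3*y - 2.
Note: deg(f) ≤ deg(F) = 3; strict inequality happens when F is divisible by Z (lost terms).


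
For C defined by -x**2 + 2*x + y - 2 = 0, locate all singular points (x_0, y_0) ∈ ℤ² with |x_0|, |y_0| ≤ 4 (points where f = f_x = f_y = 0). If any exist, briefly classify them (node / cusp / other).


No singular points in the scanned grid; C is smooth there.

Compute partial derivatives:
  f_x = 2 - 2*x.
  f_y = 1.
f_y = 1 is a nonzero constant, so f_y never vanishes: no point (x, y) can satisfy f = f_x = f_y = 0. In particular no (x, y) ∈ {−4, ..., 4}² is singular; the curve is smooth.


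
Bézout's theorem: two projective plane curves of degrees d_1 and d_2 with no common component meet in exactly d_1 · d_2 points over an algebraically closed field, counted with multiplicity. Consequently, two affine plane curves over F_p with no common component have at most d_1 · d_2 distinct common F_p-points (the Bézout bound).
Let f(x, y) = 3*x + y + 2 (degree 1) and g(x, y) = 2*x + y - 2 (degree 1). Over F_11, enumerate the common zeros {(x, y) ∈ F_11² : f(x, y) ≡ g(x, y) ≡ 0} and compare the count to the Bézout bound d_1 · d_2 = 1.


Common zeros: {(7, 10)}; count = 1; Bézout bound = 1.

deg(f) = 1, deg(g) = 1, so Bézout bound = 1.
Scan x ∈ F_11. For each x, list the y ∈ F_11 with f(x, y) ≡ 0 and those with g(x, y) ≡ 0 (mod 11); the common zeros in that column are the intersection.
  x = 0: f ≡ 0 at y ∈ {9}; g ≡ 0 at y ∈ {2}; common: ∅.
  x = 1: f ≡ 0 at y ∈ {6}; g ≡ 0 at y ∈ {0}; common: ∅.
  x = 2: f ≡ 0 at y ∈ {3}; g ≡ 0 at y ∈ {9}; common: ∅.
  x = 3: f ≡ 0 at y ∈ {0}; g ≡ 0 at y ∈ {7}; common: ∅.
  x = 4: f ≡ 0 at y ∈ {8}; g ≡ 0 at y ∈ {5}; common: ∅.
  x = 5: f ≡ 0 at y ∈ {5}; g ≡ 0 at y ∈ {3}; common: ∅.
  x = 6: f ≡ 0 at y ∈ {2}; g ≡ 0 at y ∈ {1}; common: ∅.
  x = 7: f ≡ 0 at y ∈ {10}; g ≡ 0 at y ∈ {10}; common: {10}.
  x = 8: f ≡ 0 at y ∈ {7}; g ≡ 0 at y ∈ {8}; common: ∅.
  x = 9: f ≡ 0 at y ∈ {4}; g ≡ 0 at y ∈ {6}; common: ∅.
  x = 10: f ≡ 0 at y ∈ {1}; g ≡ 0 at y ∈ {4}; common: ∅.
Collecting: common zeros = {(7, 10)}, so the count is 1.
Comparison with the Bézout bound: 1 ≤ 1 = deg(f)·deg(g), as expected for curves with no common component (the bound is attained).


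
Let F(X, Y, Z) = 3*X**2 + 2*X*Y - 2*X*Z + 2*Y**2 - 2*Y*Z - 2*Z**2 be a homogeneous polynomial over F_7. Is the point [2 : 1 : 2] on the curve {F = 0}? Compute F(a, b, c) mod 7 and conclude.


F(2,1,2) ≡ 5 (mod 7); P is NOT on the curve.

Evaluate F(2, 1, 2) term-by-term (mod 7).
  3*X**2 ↦ 3·4·1·1 = 12
  2*X*Y ↦ 2·2·1·1 = 4
  -2*X*Z ↦ -2·2·1·2 = -8
  2*Y**2 ↦ 2·1·1·1 = 2
  -2*Y*Z ↦ -2·1·1·2 = -4
  -2*Z**2 ↦ -2·1·1·4 = -8
Sum: F(2, 1, 2) = (12) + (4) + (-8) + (2) + (-4) + (-8) = -2.
Reducing mod 7: -2 ≡ 5 (mod 7).
Since F(a, b, c) ≡ 5 ≠ 0 (mod 7), P does NOT lie on the curve.


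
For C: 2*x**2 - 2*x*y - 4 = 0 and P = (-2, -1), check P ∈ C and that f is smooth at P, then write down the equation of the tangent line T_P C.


Tangent line at P: -6*x + 4*y - 8 = 0.

Step 1: f(-2, -1) = 0, so P lies on C.
Step 2: partial derivatives
  f_x(x, y) = 4*x - 2*y, f_y(x, y) = -2*x.
  f_x(P) = -6, f_y(P) = 4 (gradient nonzero, so P is smooth).
Step 3: tangent line at P: -6·(x − -2) + 4·(y − -1) = 0.
Expanding: -6*x + 4*y - 8 = 0.


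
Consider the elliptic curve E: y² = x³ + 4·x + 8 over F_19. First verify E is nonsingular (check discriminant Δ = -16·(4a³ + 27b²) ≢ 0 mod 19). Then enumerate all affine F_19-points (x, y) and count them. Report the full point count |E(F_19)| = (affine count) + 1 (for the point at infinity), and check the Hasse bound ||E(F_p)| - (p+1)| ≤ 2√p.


Affine points = {(2, 9), (2, 10), (3, 3), (3, 16), (5, 1), (5, 18), (6, 1), (6, 18), (8, 1), (8, 18), (12, 6), (12, 13), (15, 2), (15, 17), (16, 8), (16, 11), (17, 7), (17, 12)}; affine count = 18; |E(F_19)| = 19.

Discriminant check: Δ ∝ 4a³ + 27b² = 4·4³ + 27·8² = 4·64 + 27·64 ≡ 8 (mod 19). Nonzero ⇒ E is nonsingular.
For each x ∈ F_19, compute rhs = x³ + 4·x + 8 mod 19, then count y ∈ F_19 with y² ≡ rhs.
  x = 0: rhs = 8, matching y values: none (0 points).
  x = 1: rhs = 13, matching y values: none (0 points).
  x = 2: rhs = 5, matching y values: 9, 10 (2 points).
  x = 3: rhs = 9, matching y values: 3, 16 (2 points).
  x = 4: rhs = 12, matching y values: none (0 points).
  x = 5: rhs = 1, matching y values: 1, 18 (2 points).
  x = 6: rhs = 1, matching y values: 1, 18 (2 points).
  x = 7: rhs = 18, matching y values: none (0 points).
  x = 8: rhs = 1, matching y values: 1, 18 (2 points).
  x = 9: rhs = 13, matching y values: none (0 points).
  x = 10: rhs = 3, matching y values: none (0 points).
  x = 11: rhs = 15, matching y values: none (0 points).
  x = 12: rhs = 17, matching y values: 6, 13 (2 points).
  x = 13: rhs = 15, matching y values: none (0 points).
  x = 14: rhs = 15, matching y values: none (0 points).
  x = 15: rhs = 4, matching y values: 2, 17 (2 points).
  x = 16: rhs = 7, matching y values: 8, 11 (2 points).
  x = 17: rhs = 11, matching y values: 7, 12 (2 points).
  x = 18: rhs = 3, matching y values: none (0 points).
Total affine count: 18.
Full point count |E(F_19)| = 18 + 1 = 19.
Hasse bound: |19 − (19+1)| = |-1| = 1 ≤ 2√19 ≈ 8.7178 ✓.


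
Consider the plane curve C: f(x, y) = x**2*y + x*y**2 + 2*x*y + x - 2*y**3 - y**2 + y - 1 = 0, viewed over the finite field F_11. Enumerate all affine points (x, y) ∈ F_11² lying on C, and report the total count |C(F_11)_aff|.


Affine F_11-points: {(1, 0), (2, 6), (6, 3), (7, 3), (8, 7), (10, 6)}; count = 6.

For each of the 121 pairs (x, y) ∈ F_11², evaluate f(x, y) mod 11. Record the zeros.
  x = 0: [0↦10, 1↦8, 2↦3, 3↦5, 4↦2, 5↦4, 6↦10, 7↦8, 8↦8, 9↦9, 10↦10]  zeros at y ∈ ∅
  x = 1: [0↦0, 1↦2, 2↦3, 3↦2, 4↦9, 5↦1, 6↦10, 7↦2, 8↦9, 9↦8, 10↦9]  zeros at y ∈ {0}
  x = 2: [0↦1, 1↦9, 2↦7, 3↦5, 4↦2, 5↦8, 6↦0, 7↦10, 8↦4, 9↦3, 10↦6]  zeros at y ∈ {6}
  x = 3: [0↦2, 1↦7, 2↦4, 3↦3, 4↦3, 5↦3, 6↦2, 7↦10, 8↦4, 9↦5, 10↦1]  zeros at y ∈ ∅
  x = 4: [0↦3, 1↦7, 2↦5, 3↦7, 4↦1, 5↦8, 6↦5, 7↦2, 8↦9, 9↦3, 10↦5]  zeros at y ∈ ∅
  x = 5: [0↦4, 1↦9, 2↦10, 3↦6, 4↦7, 5↦1, 6↦9, 7↦8, 8↦8, 9↦8, 10↦7]  zeros at y ∈ ∅
  x = 6: [0↦5, 1↦2, 2↦8, 3↦0, 4↦10, 5↦4, 6↦3, 7↦6, 8↦1, 9↦9, 10↦7]  zeros at y ∈ {3}
  x = 7: [0↦6, 1↦8, 2↦10, 3↦0, 4↦10, 5↦6, 6↦9, 7↦7, 8↦10, 9↦6, 10↦5]  zeros at y ∈ {3}
  x = 8: [0↦7, 1↦5, 2↦5, 3↦6, 4↦7, 5↦7, 6↦5, 7↦0, 8↦2, 9↦10, 10↦1]  zeros at y ∈ {7}
  x = 9: [0↦8, 1↦4, 2↦4, 3↦7, 4↦1, 5↦7, 6↦2, 7↦7, 8↦10, 9↦10, 10↦6]  zeros at y ∈ ∅
  x = 10: [0↦9, 1↦5, 2↦7, 3↦3, 4↦3, 5↦6, 6↦0, 7↦6, 8↦1, 9↦6, 10↦9]  zeros at y ∈ {6}
Collecting zeros: affine points = {(1, 0), (2, 6), (6, 3), (7, 3), (8, 7), (10, 6)}.
Total count |C(F_11)_aff| = 6.


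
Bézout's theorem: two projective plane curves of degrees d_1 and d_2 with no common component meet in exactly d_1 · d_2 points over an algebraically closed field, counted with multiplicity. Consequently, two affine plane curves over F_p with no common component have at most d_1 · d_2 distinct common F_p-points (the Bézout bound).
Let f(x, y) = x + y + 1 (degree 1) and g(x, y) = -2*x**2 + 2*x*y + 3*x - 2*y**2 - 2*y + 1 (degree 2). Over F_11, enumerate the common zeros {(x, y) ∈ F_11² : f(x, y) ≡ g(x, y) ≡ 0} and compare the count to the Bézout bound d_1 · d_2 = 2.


Common zeros: {(4, 6), (5, 5)}; count = 2; Bézout bound = 2.

deg(f) = 1, deg(g) = 2, so Bézout bound = 2.
Scan x ∈ F_11. For each x, list the y ∈ F_11 with f(x, y) ≡ 0 and those with g(x, y) ≡ 0 (mod 11); the common zeros in that column are the intersection.
  x = 0: f ≡ 0 at y ∈ {10}; g ≡ 0 at y ∈ {2, 8}; common: ∅.
  x = 1: f ≡ 0 at y ∈ {9}; g ≡ 0 at y ∈ {1, 10}; common: ∅.
  x = 2: f ≡ 0 at y ∈ {8}; g ≡ 0 at y ∈ ∅; common: ∅.
  x = 3: f ≡ 0 at y ∈ {7}; g ≡ 0 at y ∈ ∅; common: ∅.
  x = 4: f ≡ 0 at y ∈ {6}; g ≡ 0 at y ∈ {6, 8}; common: {6}.
  x = 5: f ≡ 0 at y ∈ {5}; g ≡ 0 at y ∈ {5, 10}; common: {5}.
  x = 6: f ≡ 0 at y ∈ {4}; g ≡ 0 at y ∈ ∅; common: ∅.
  x = 7: f ≡ 0 at y ∈ {3}; g ≡ 0 at y ∈ {1, 5}; common: ∅.
  x = 8: f ≡ 0 at y ∈ {2}; g ≡ 0 at y ∈ ∅; common: ∅.
  x = 9: f ≡ 0 at y ∈ {1}; g ≡ 0 at y ∈ {2, 6}; common: ∅.
  x = 10: f ≡ 0 at y ∈ {0}; g ≡ 0 at y ∈ ∅; common: ∅.
Collecting: common zeros = {(4, 6), (5, 5)}, so the count is 2.
Comparison with the Bézout bound: 2 ≤ 2 = deg(f)·deg(g), as expected for curves with no common component (the bound is attained).


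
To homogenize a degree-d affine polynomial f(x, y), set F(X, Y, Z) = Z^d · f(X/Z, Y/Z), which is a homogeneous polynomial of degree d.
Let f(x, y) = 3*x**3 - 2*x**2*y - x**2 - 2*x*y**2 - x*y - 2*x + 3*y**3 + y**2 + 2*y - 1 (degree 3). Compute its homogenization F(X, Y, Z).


F(X, Y, Z) = 3*X**3 - 2*X**2*Y - X**2*Z - 2*X*Y**2 - X*Y*Z - 2*X*Z**2 + 3*Y**3 + Y**2*Z + 2*Y*Z**2 - Z**3

deg(f) = 3.
Substitute x = X/Z, y = Y/Z into f, then multiply by Z^3.
  monomial 3·x^3·y^0 ↦ 3·X^3·Y^0·Z^0.
  monomial -2·x^2·y^1 ↦ -2·X^2·Y^1·Z^0.
  monomial -1·x^2·y^0 ↦ -1·X^2·Y^0·Z^1.
  monomial -2·x^1·y^2 ↦ -2·X^1·Y^2·Z^0.
  monomial -1·x^1·y^1 ↦ -1·X^1·Y^1·Z^1.
  monomial -2·x^1·y^0 ↦ -2·X^1·Y^0·Z^2.
  monomial 3·x^0·y^3 ↦ 3·X^0·Y^3·Z^0.
  monomial 1·x^0·y^2 ↦ 1·X^0·Y^2·Z^1.
  monomial 2·x^0·y^1 ↦ 2·X^0·Y^1·Z^2.
  monomial -1·x^0·y^0 ↦ -1·X^0·Y^0·Z^3.
Collecting: F(X, Y, Z) = 3*X**3 - 2*X**2*Y - X**2*Z - 2*X*Y**2 - X*Y*Z - 2*X*Z**2 + 3*Y**3 + Y**2*Z + 2*Y*Z**2 - Z**3.


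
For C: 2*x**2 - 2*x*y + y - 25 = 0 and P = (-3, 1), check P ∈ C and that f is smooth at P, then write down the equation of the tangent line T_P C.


Tangent line at P: -14*x + 7*y - 49 = 0.

Step 1: f(-3, 1) = 0, so P lies on C.
Step 2: partial derivatives
  f_x(x, y) = 4*x - 2*y, f_y(x, y) = 1 - 2*x.
  f_x(P) = -14, f_y(P) = 7 (gradient nonzero, so P is smooth).
Step 3: tangent line at P: -14·(x − -3) + 7·(y − 1) = 0.
Expanding: -14*x + 7*y - 49 = 0.


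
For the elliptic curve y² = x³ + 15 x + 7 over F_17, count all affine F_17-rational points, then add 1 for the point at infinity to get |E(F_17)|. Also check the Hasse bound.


Affine points = {(7, 8), (7, 9), (9, 2), (9, 15), (10, 1), (10, 16), (13, 6), (13, 11), (16, 5), (16, 12)}; affine count = 10; |E(F_17)| = 11.

Discriminant check: Δ ∝ 4a³ + 27b² = 4·15³ + 27·7² = 4·3375 + 27·49 ≡ 16 (mod 17). Nonzero ⇒ E is nonsingular.
For each x ∈ F_17, compute rhs = x³ + 15·x + 7 mod 17, then count y ∈ F_17 with y² ≡ rhs.
  x = 0: rhs = 7, matching y values: none (0 points).
  x = 1: rhs = 6, matching y values: none (0 points).
  x = 2: rhs = 11, matching y values: none (0 points).
  x = 3: rhs = 11, matching y values: none (0 points).
  x = 4: rhs = 12, matching y values: none (0 points).
  x = 5: rhs = 3, matching y values: none (0 points).
  x = 6: rhs = 7, matching y values: none (0 points).
  x = 7: rhs = 13, matching y values: 8, 9 (2 points).
  x = 8: rhs = 10, matching y values: none (0 points).
  x = 9: rhs = 4, matching y values: 2, 15 (2 points).
  x = 10: rhs = 1, matching y values: 1, 16 (2 points).
  x = 11: rhs = 7, matching y values: none (0 points).
  x = 12: rhs = 11, matching y values: none (0 points).
  x = 13: rhs = 2, matching y values: 6, 11 (2 points).
  x = 14: rhs = 3, matching y values: none (0 points).
  x = 15: rhs = 3, matching y values: none (0 points).
  x = 16: rhs = 8, matching y values: 5, 12 (2 points).
Total affine count: 10.
Full point count |E(F_17)| = 10 + 1 = 11.
Hasse bound: |11 − (17+1)| = |-7| = 7 ≤ 2√17 ≈ 8.2462 ✓.


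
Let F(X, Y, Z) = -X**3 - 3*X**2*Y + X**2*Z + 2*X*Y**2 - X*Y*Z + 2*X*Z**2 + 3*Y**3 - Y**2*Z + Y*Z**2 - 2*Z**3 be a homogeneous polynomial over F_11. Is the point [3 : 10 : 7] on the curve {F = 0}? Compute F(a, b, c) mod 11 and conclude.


F(3,10,7) ≡ 2 (mod 11); P is NOT on the curve.

Evaluate F(3, 10, 7) term-by-term (mod 11).
  -X**3 ↦ -1·27·1·1 = -27
  -3*X**2*Y ↦ -3·9·10·1 = -270
  X**2*Z ↦ 1·9·1·7 = 63
  2*X*Y**2 ↦ 2·3·100·1 = 600
  -X*Y*Z ↦ -1·3·10·7 = -210
  2*X*Z**2 ↦ 2·3·1·49 = 294
  3*Y**3 ↦ 3·1·1000·1 = 3000
  -Y**2*Z ↦ -1·1·100·7 = -700
  Y*Z**2 ↦ 1·1·10·49 = 490
  -2*Z**3 ↦ -2·1·1·343 = -686
Sum: F(3, 10, 7) = (-27) + (-270) + (63) + (600) + (-210) + (294) + (3000) + (-700) + (490) + (-686) = 2554.
Reducing mod 11: 2554 ≡ 2 (mod 11).
Since F(a, b, c) ≡ 2 ≠ 0 (mod 11), P does NOT lie on the curve.


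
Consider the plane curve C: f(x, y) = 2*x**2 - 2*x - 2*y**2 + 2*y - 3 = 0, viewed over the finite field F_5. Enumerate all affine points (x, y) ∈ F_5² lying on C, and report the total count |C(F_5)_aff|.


Affine F_5-points: {(0, 3), (1, 3), (3, 2), (3, 4)}; count = 4.

For each of the 25 pairs (x, y) ∈ F_5², evaluate f(x, y) mod 5. Record the zeros.
  x = 0: [0↦2, 1↦2, 2↦3, 3↦0, 4↦3]  zeros at y ∈ {3}
  x = 1: [0↦2, 1↦2, 2↦3, 3↦0, 4↦3]  zeros at y ∈ {3}
  x = 2: [0↦1, 1↦1, 2↦2, 3↦4, 4↦2]  zeros at y ∈ ∅
  x = 3: [0↦4, 1↦4, 2↦0, 3↦2, 4↦0]  zeros at y ∈ {2, 4}
  x = 4: [0↦1, 1↦1, 2↦2, 3↦4, 4↦2]  zeros at y ∈ ∅
Collecting zeros: affine points = {(0, 3), (1, 3), (3, 2), (3, 4)}.
Total count |C(F_5)_aff| = 4.


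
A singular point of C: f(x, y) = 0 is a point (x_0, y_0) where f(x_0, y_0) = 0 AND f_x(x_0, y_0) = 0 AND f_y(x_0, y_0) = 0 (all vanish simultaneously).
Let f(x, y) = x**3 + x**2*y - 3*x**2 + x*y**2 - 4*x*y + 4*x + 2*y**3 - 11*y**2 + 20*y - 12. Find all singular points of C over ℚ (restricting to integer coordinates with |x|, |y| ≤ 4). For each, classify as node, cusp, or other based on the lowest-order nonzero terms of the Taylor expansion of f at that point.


Singular points: {(0, 2)}; classification: node.

Compute partial derivatives:
  f_x = 3*x**2 + 2*x*y - 6*x + y**2 - 4*y + 4.
  f_y = x**2 + 2*x*y - 4*x + 6*y**2 - 22*y + 20.
Scan x_0 ∈ {−4, ..., 4}. For each x_0, f_y(x_0, y) is a polynomial in y; find its integer roots y ∈ {−4, ..., 4}, then test f_x and f at those candidates.
  x = -4: f_y(-4, y) = 6*y**2 - 30*y + 52; no integer root y with |y| ≤ 4.
  x = -3: f_y(-3, y) = 6*y**2 - 28*y + 41; no integer root y with |y| ≤ 4.
  x = -2: f_y(-2, y) = 6*y**2 - 26*y + 32; no integer root y with |y| ≤ 4.
  x = -1: f_y(-1, y) = 6*y**2 - 24*y + 25; no integer root y with |y| ≤ 4.
  x = 0: f_y(0, y) = 6*y**2 - 22*y + 20; vanishes at y ∈ {2}. (0, 2): f_x = 0, f = 0 — SINGULAR.
  x = 1: f_y(1, y) = 6*y**2 - 20*y + 17; no integer root y with |y| ≤ 4.
  x = 2: f_y(2, y) = 6*y**2 - 18*y + 16; no integer root y with |y| ≤ 4.
  x = 3: f_y(3, y) = 6*y**2 - 16*y + 17; no integer root y with |y| ≤ 4.
  x = 4: f_y(4, y) = 6*y**2 - 14*y + 20; no integer root y with |y| ≤ 4.
Only singular point on the grid: (0, 2).
Classify: substitute x = 0 + u, y = 2 + v and expand: f = u**3 + u**2*v - u**2 + u*v**2 + 2*v**3 + v**2.
No constant or linear terms (consistent with a singular point). Quadratic part: -u**2 + v**2. Cubic part: u**3 + u**2*v + u*v**2 + 2*v**3.
The quadratic part v**2 - u**2 = (v − u)(v + u) splits into two distinct linear factors, so there are two distinct tangent lines y − 2 = ±(x − 0) — this is a node (ordinary double point).
Classification: node.


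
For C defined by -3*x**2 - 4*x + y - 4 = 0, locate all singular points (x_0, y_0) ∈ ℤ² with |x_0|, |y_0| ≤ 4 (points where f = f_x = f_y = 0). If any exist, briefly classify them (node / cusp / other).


No singular points in the scanned grid; C is smooth there.

Compute partial derivatives:
  f_x = -6*x - 4.
  f_y = 1.
f_y = 1 is a nonzero constant, so f_y never vanishes: no point (x, y) can satisfy f = f_x = f_y = 0. In particular no (x, y) ∈ {−4, ..., 4}² is singular; the curve is smooth.


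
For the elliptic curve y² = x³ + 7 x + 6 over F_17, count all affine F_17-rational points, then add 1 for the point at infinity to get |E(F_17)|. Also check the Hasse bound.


Affine points = {(4, 8), (4, 9), (5, 8), (5, 9), (6, 3), (6, 14), (8, 8), (8, 9), (9, 4), (9, 13), (12, 4), (12, 13), (13, 4), (13, 13), (14, 3), (14, 14), (15, 1), (15, 16), (16, 7), (16, 10)}; affine count = 20; |E(F_17)| = 21.

Discriminant check: Δ ∝ 4a³ + 27b² = 4·7³ + 27·6² = 4·343 + 27·36 ≡ 15 (mod 17). Nonzero ⇒ E is nonsingular.
For each x ∈ F_17, compute rhs = x³ + 7·x + 6 mod 17, then count y ∈ F_17 with y² ≡ rhs.
  x = 0: rhs = 6, matching y values: none (0 points).
  x = 1: rhs = 14, matching y values: none (0 points).
  x = 2: rhs = 11, matching y values: none (0 points).
  x = 3: rhs = 3, matching y values: none (0 points).
  x = 4: rhs = 13, matching y values: 8, 9 (2 points).
  x = 5: rhs = 13, matching y values: 8, 9 (2 points).
  x = 6: rhs = 9, matching y values: 3, 14 (2 points).
  x = 7: rhs = 7, matching y values: none (0 points).
  x = 8: rhs = 13, matching y values: 8, 9 (2 points).
  x = 9: rhs = 16, matching y values: 4, 13 (2 points).
  x = 10: rhs = 5, matching y values: none (0 points).
  x = 11: rhs = 3, matching y values: none (0 points).
  x = 12: rhs = 16, matching y values: 4, 13 (2 points).
  x = 13: rhs = 16, matching y values: 4, 13 (2 points).
  x = 14: rhs = 9, matching y values: 3, 14 (2 points).
  x = 15: rhs = 1, matching y values: 1, 16 (2 points).
  x = 16: rhs = 15, matching y values: 7, 10 (2 points).
Total affine count: 20.
Full point count |E(F_17)| = 20 + 1 = 21.
Hasse bound: |21 − (17+1)| = |3| = 3 ≤ 2√17 ≈ 8.2462 ✓.


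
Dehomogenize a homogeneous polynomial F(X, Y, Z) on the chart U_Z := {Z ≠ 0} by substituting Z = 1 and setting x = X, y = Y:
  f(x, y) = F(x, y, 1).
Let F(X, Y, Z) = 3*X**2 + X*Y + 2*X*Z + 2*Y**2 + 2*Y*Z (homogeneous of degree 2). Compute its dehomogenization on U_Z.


f(x, y) = 3*x**2 + x*y + 2*x + 2*y**2 + 2*y

On U_Z we set Z = 1. Each monomial c·X^i·Y^j·Z^k in F becomes c·x^i·y^j·1^k = c·x^i·y^j.
Substituting Z = 1: F(X, Y, 1) = 3*x**2 + x*y + 2*x + 2*y**2 + 2*y.
Note: deg(f) ≤ deg(F) = 2; strict inequality happens when F is divisible by Z (lost terms).


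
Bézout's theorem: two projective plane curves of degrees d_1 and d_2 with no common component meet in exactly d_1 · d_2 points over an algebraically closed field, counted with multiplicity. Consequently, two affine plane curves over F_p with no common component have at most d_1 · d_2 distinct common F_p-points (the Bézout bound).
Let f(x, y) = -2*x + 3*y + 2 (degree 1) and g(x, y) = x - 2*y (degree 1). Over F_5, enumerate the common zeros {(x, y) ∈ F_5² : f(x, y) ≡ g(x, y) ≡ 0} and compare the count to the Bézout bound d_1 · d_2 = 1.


Common zeros: {(4, 2)}; count = 1; Bézout bound = 1.

deg(f) = 1, deg(g) = 1, so Bézout bound = 1.
Scan x ∈ F_5. For each x, list the y ∈ F_5 with f(x, y) ≡ 0 and those with g(x, y) ≡ 0 (mod 5); the common zeros in that column are the intersection.
  x = 0: f ≡ 0 at y ∈ {1}; g ≡ 0 at y ∈ {0}; common: ∅.
  x = 1: f ≡ 0 at y ∈ {0}; g ≡ 0 at y ∈ {3}; common: ∅.
  x = 2: f ≡ 0 at y ∈ {4}; g ≡ 0 at y ∈ {1}; common: ∅.
  x = 3: f ≡ 0 at y ∈ {3}; g ≡ 0 at y ∈ {4}; common: ∅.
  x = 4: f ≡ 0 at y ∈ {2}; g ≡ 0 at y ∈ {2}; common: {2}.
Collecting: common zeros = {(4, 2)}, so the count is 1.
Comparison with the Bézout bound: 1 ≤ 1 = deg(f)·deg(g), as expected for curves with no common component (the bound is attained).


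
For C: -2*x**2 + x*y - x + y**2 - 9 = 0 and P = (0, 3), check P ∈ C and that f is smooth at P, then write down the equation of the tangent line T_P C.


Tangent line at P: 2*x + 6*y - 18 = 0.

Step 1: f(0, 3) = 0, so P lies on C.
Step 2: partial derivatives
  f_x(x, y) = -4*x + y - 1, f_y(x, y) = x + 2*y.
  f_x(P) = 2, f_y(P) = 6 (gradient nonzero, so P is smooth).
Step 3: tangent line at P: 2·(x − 0) + 6·(y − 3) = 0.
Expanding: 2*x + 6*y - 18 = 0.
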